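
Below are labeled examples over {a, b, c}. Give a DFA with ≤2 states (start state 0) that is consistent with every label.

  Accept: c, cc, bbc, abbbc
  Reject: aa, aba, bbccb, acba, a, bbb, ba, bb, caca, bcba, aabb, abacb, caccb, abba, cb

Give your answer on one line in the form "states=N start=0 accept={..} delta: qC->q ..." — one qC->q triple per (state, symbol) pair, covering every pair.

states=2 start=0 accept={1} delta: 0a->0 0b->0 0c->1 1a->0 1b->0 1c->1

State merging on the prefix tree: take the shortest (then alphabetical) example prefix whose next move is undefined and point that move at state 0, else 1, else 2, ...; a target is out if some Accept/Reject pair would then sit in one state with the same input left (inseparable). If every existing state is out, open a new one.
a: 0a undefined. 0a->0: ok.
b: 0b undefined. 0b->0: ok.
c: 0c undefined. 0c->0: no, c/aa meet in 0. Open state 1: 0c->1.
ca: 1a undefined. 1a->0: ok.
cb: 1b undefined. 1b->0: ok.
cc: 1c undefined. 1c->0: no, cc/aa meet in 0. 1c->1: ok.
All examples now run through 2 states with every (state, symbol) defined. Accept strings end in {1}, Reject strings end in {0}; accept={1}.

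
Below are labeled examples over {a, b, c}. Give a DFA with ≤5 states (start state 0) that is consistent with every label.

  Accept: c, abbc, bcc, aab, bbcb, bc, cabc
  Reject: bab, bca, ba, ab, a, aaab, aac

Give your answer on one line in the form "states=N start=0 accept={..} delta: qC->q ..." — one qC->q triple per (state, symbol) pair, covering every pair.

states=3 start=0 accept={0} delta: 0a->1 0b->0 0c->0 1a->2 1b->1 1c->0 2a->1 2b->0 2c->1

Grow the machine one transition at a time. Run the examples from 0; the earliest place one falls off (shortest prefix, ties alphabetical) gets sent to the lowest-numbered state that keeps every Accept/Reject pair distinguishable — a pair clashes when both reach the same state with identical unread suffix — and to a fresh state only if none does.
a: 0a undefined. 0a->0: no, c/aac meet in 0 with "c" left. Open state 1: 0a->1.
b: 0b undefined. 0b->0: ok.
c: 0c undefined. 0c->0: ok.
aa: 1a undefined. 1a->0: no, c/aac meet in 0. 1a->1: no, aab/bab meet in 1 with "b" left. Open state 2: 1a->2.
ab: 1b undefined. 1b->0: no, c/bab meet in 0. 1b->1: ok.
aaa: 2a undefined. 2a->0: no, c/aaab meet in 0. 2a->1: ok.
aab: 2b undefined. 2b->0: ok.
aac: 2c undefined. 2c->0: no, c/aac meet in 0. 2c->1: ok.
abbc: 1c undefined. 1c->0: ok.
All examples now run through 3 states with every (state, symbol) defined. Accept strings end in {0}, Reject strings end in {1}; accept={0}.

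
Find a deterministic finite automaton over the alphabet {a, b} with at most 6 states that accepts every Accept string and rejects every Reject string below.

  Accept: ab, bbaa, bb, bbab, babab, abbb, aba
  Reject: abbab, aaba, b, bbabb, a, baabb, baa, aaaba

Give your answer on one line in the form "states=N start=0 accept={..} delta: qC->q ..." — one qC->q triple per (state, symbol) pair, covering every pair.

states=5 start=0 accept={3,4} delta: 0a->1 0b->1 1a->2 1b->3 2a->2 2b->0 3a->4 3b->1 4a->3 4b->3

State merging on the prefix tree: take the shortest (then alphabetical) example prefix whose next move is undefined and point that move at state 0, else 1, else 2, ...; a target is out if some Accept/Reject pair would then sit in one state with the same input left (inseparable). If every existing state is out, open a new one.
a: 0a undefined. 0a->0: no, ab/b meet in 0 with "b" left. Open state 1: 0a->1.
b: 0b undefined. 0b->0: no, bbaa/baa meet in 1 with "a" left. 0b->1: ok.
aa: 1a undefined. 1a->0: no, babab/b meet in 1. 1a->1: no, aba/aaba meet in 1 with "ba" left. Open state 2: 1a->2.
ab: 1b undefined. 1b->0: no, aba/b meet in 1. 1b->1: no, ab/b meet in 1. 1b->2: no, babab/abbab meet in 2 with "bab" left. Open state 3: 1b->3.
aaa: 2a undefined. 2a->0: no, ab/baabb meet in 3. 2a->1: no, aba/aaaba meet in 3 with "a" left. 2a->2: ok.
aab: 2b undefined. 2b->0: ok.
aba: 3a undefined. 3a->0: no, ab/bbabb meet in 3. 3a->1: no, bbaa/baa meet in 2. 3a->2: no, bbaa/baa meet in 2. 3a->3: no, abbb/bbabb meet in 3 with "bb" left. Open state 4: 3a->4.
abb: 3b undefined. 3b->0: no, ab/abbab meet in 3. 3b->1: ok.
bbaa: 4a undefined. 4a->0: no, bbaa/abbab meet in 0. 4a->1: no, bbaa/aaba meet in 1. 4a->2: no, bbaa/baa meet in 2. 4a->3: ok.
bbab: 4b undefined. 4b->0: no, bbab/abbab meet in 0. 4b->1: no, ab/bbabb meet in 3. 4b->2: no, bbab/baa meet in 2. 4b->3: ok.
All examples now run through 5 states with every (state, symbol) defined. Accept strings end in {3,4}, Reject strings end in {0,1,2}; accept={3,4}.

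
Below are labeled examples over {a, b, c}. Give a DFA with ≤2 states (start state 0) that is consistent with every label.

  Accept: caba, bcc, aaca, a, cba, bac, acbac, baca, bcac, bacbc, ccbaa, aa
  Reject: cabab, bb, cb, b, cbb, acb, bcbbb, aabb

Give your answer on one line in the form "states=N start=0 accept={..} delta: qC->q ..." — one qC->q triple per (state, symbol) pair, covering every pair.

Fold the examples into a partial DFA from state 0: repeatedly fix the first undefined (state, symbol) met by the shortest-then-alphabetical prefix, trying targets in increasing order and rejecting any under which an Accept and a Reject string meet in one state with the same remainder; add a state when all current targets are rejected. Accepting states are where Accept strings end.
a: 0a undefined. 0a->0: ok.
b: 0b undefined. 0b->0: no, a/bb meet in 0. Open state 1: 0b->1.
c: 0c undefined. 0c->0: ok.
ba: 1a undefined. 1a->0: ok.
bb: 1b undefined. 1b->0: no, caba/bb meet in 0. 1b->1: ok.
bc: 1c undefined. 1c->0: ok.
All examples now run through 2 states with every (state, symbol) defined. Accept strings end in {0}, Reject strings end in {1}; accept={0}.

states=2 start=0 accept={0} delta: 0a->0 0b->1 0c->0 1a->0 1b->1 1c->0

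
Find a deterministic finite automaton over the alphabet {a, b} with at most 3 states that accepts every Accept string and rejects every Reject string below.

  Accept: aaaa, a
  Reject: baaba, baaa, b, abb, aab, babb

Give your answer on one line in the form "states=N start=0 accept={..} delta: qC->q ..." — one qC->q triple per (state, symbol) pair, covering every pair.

states=2 start=0 accept={0} delta: 0a->0 0b->1 1a->1 1b->1

Grow the machine one transition at a time. Run the examples from 0; the earliest place one falls off (shortest prefix, ties alphabetical) gets sent to the lowest-numbered state that keeps every Accept/Reject pair distinguishable — a pair clashes when both reach the same state with identical unread suffix — and to a fresh state only if none does.
a: 0a undefined. 0a->0: ok.
b: 0b undefined. 0b->0: no, aaaa/baaba meet in 0. Open state 1: 0b->1.
ba: 1a undefined. 1a->0: no, aaaa/baaba meet in 0. 1a->1: ok.
abb: 1b undefined. 1b->0: no, aaaa/baaba meet in 0. 1b->1: ok.
All examples now run through 2 states with every (state, symbol) defined. Accept strings end in {0}, Reject strings end in {1}; accept={0}.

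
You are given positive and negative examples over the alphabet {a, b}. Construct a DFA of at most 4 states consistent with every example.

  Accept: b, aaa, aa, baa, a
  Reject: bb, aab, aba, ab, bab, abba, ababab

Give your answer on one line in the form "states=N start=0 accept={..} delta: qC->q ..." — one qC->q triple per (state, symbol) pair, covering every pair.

states=3 start=0 accept={1} delta: 0a->1 0b->1 1a->1 1b->2 2a->0 2b->2

Grow the machine one transition at a time. Run the examples from 0; the earliest place one falls off (shortest prefix, ties alphabetical) gets sent to the lowest-numbered state that keeps every Accept/Reject pair distinguishable — a pair clashes when both reach the same state with identical unread suffix — and to a fresh state only if none does.
a: 0a undefined. 0a->0: no, b/aab meet in 0 with "b" left. Open state 1: 0a->1.
b: 0b undefined. 0b->0: no, b/bb meet in 0. 0b->1: ok.
aa: 1a undefined. 1a->0: no, b/aab meet in 1. 1a->1: ok.
ab: 1b undefined. 1b->0: no, b/aba meet in 1. 1b->1: no, b/bb meet in 1. Open state 2: 1b->2.
aba: 2a undefined. 2a->0: ok.
abb: 2b undefined. 2b->0: no, b/abba meet in 1. 2b->1: no, b/abba meet in 1. 2b->2: ok.
All examples now run through 3 states with every (state, symbol) defined. Accept strings end in {1}, Reject strings end in {0,2}; accept={1}.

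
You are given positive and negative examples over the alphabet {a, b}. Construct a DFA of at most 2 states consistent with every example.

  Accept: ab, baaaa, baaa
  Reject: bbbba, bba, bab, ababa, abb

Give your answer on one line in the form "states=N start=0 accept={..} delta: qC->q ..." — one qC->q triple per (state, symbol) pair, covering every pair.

Fold the examples into a partial DFA from state 0: repeatedly fix the first undefined (state, symbol) met by the shortest-then-alphabetical prefix, trying targets in increasing order and rejecting any under which an Accept and a Reject string meet in one state with the same remainder; add a state when all current targets are rejected. Accepting states are where Accept strings end.
a: 0a undefined. 0a->0: ok.
b: 0b undefined. 0b->0: no, ab/bbbba meet in 0. Open state 1: 0b->1.
ba: 1a undefined. 1a->0: no, ab/bab meet in 1. 1a->1: ok.
bb: 1b undefined. 1b->0: ok.
All examples now run through 2 states with every (state, symbol) defined. Accept strings end in {1}, Reject strings end in {0}; accept={1}.

states=2 start=0 accept={1} delta: 0a->0 0b->1 1a->1 1b->0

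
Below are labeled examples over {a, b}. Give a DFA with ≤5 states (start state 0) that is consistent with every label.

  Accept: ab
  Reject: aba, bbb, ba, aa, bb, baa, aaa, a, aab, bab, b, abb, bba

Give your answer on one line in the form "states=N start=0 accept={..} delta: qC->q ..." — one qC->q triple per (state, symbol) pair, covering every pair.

states=4 start=0 accept={3} delta: 0a->1 0b->2 1a->0 1b->3 2a->0 2b->0 3a->0 3b->0

Grow the machine one transition at a time. Run the examples from 0; the earliest place one falls off (shortest prefix, ties alphabetical) gets sent to the lowest-numbered state that keeps every Accept/Reject pair distinguishable — a pair clashes when both reach the same state with identical unread suffix — and to a fresh state only if none does.
a: 0a undefined. 0a->0: no, ab/aab meet in 0 with "b" left. Open state 1: 0a->1.
b: 0b undefined. 0b->0: no, ab/bab meet in 1 with "b" left. 0b->1: no, ab/bb meet in 1 with "b" left. Open state 2: 0b->2.
aa: 1a undefined. 1a->0: ok.
ab: 1b undefined. 1b->0: no, ab/aa meet in 0. 1b->1: no, ab/aaa meet in 1. 1b->2: no, ab/aab meet in 2. Open state 3: 1b->3.
ba: 2a undefined. 2a->0: ok.
bb: 2b undefined. 2b->0: ok.
aba: 3a undefined. 3a->0: ok.
abb: 3b undefined. 3b->0: ok.
All examples now run through 4 states with every (state, symbol) defined. Accept strings end in {3}, Reject strings end in {0,1,2}; accept={3}.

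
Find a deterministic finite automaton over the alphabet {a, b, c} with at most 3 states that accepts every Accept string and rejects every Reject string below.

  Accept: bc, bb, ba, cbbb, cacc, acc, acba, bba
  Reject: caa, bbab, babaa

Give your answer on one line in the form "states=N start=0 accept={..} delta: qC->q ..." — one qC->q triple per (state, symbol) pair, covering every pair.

State merging on the prefix tree: take the shortest (then alphabetical) example prefix whose next move is undefined and point that move at state 0, else 1, else 2, ...; a target is out if some Accept/Reject pair would then sit in one state with the same input left (inseparable). If every existing state is out, open a new one.
a: 0a undefined. 0a->0: ok.
b: 0b undefined. 0b->0: no, bb/bbab meet in 0. Open state 1: 0b->1.
c: 0c undefined. 0c->0: no, cacc/caa meet in 0. 0c->1: ok.
ba: 1a undefined. 1a->0: no, ba/caa meet in 0. 1a->1: no, ba/caa meet in 1. Open state 2: 1a->2.
bb: 1b undefined. 1b->0: ok.
bc: 1c undefined. 1c->0: ok.
bab: 2b undefined. 2b->0: no, bc/babaa meet in 0. 2b->1: ok.
caa: 2a undefined. 2a->0: no, bc/caa meet in 0. 2a->1: ok.
cac: 2c undefined. 2c->0: no, cacc/caa meet in 1. 2c->1: ok.
All examples now run through 3 states with every (state, symbol) defined. Accept strings end in {0,2}, Reject strings end in {1}; accept={0,2}.

states=3 start=0 accept={0,2} delta: 0a->0 0b->1 0c->1 1a->2 1b->0 1c->0 2a->1 2b->1 2c->1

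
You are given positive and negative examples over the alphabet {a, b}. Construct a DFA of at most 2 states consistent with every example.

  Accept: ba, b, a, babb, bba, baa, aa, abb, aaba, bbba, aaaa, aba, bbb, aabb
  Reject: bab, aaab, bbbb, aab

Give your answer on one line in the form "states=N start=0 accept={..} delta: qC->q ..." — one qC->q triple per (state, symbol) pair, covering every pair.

states=2 start=0 accept={1} delta: 0a->1 0b->1 1a->1 1b->0

State merging on the prefix tree: take the shortest (then alphabetical) example prefix whose next move is undefined and point that move at state 0, else 1, else 2, ...; a target is out if some Accept/Reject pair would then sit in one state with the same input left (inseparable). If every existing state is out, open a new one.
a: 0a undefined. 0a->0: no, b/aaab meet in 0 with "b" left. Open state 1: 0a->1.
b: 0b undefined. 0b->0: no, b/bbbb meet in 0. 0b->1: ok.
aa: 1a undefined. 1a->0: no, b/bab meet in 1. 1a->1: ok.
ab: 1b undefined. 1b->0: ok.
All examples now run through 2 states with every (state, symbol) defined. Accept strings end in {1}, Reject strings end in {0}; accept={1}.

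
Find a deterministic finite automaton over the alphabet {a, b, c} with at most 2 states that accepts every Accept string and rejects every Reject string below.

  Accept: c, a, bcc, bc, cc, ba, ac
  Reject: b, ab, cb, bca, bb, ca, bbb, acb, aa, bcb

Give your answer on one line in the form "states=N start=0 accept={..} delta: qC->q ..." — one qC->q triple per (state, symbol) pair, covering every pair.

Fold the examples into a partial DFA from state 0: repeatedly fix the first undefined (state, symbol) met by the shortest-then-alphabetical prefix, trying targets in increasing order and rejecting any under which an Accept and a Reject string meet in one state with the same remainder; add a state when all current targets are rejected. Accepting states are where Accept strings end.
a: 0a undefined. 0a->0: no, a/aa meet in 0. Open state 1: 0a->1.
b: 0b undefined. 0b->0: ok.
c: 0c undefined. 0c->0: no, c/b meet in 0. 0c->1: ok.
aa: 1a undefined. 1a->0: ok.
ab: 1b undefined. 1b->0: ok.
ac: 1c undefined. 1c->0: no, bcc/b meet in 0. 1c->1: ok.
All examples now run through 2 states with every (state, symbol) defined. Accept strings end in {1}, Reject strings end in {0}; accept={1}.

states=2 start=0 accept={1} delta: 0a->1 0b->0 0c->1 1a->0 1b->0 1c->1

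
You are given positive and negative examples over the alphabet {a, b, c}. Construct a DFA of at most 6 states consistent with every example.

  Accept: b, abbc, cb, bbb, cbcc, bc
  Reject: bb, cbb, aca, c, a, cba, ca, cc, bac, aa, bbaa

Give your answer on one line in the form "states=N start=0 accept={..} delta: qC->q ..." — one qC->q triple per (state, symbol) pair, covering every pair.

states=3 start=0 accept={1} delta: 0a->0 0b->1 0c->0 1a->0 1b->2 1c->1 2a->0 2b->1 2c->1

State merging on the prefix tree: take the shortest (then alphabetical) example prefix whose next move is undefined and point that move at state 0, else 1, else 2, ...; a target is out if some Accept/Reject pair would then sit in one state with the same input left (inseparable). If every existing state is out, open a new one.
a: 0a undefined. 0a->0: ok.
b: 0b undefined. 0b->0: no, b/bb meet in 0. Open state 1: 0b->1.
c: 0c undefined. 0c->0: ok.
ba: 1a undefined. 1a->0: ok.
bb: 1b undefined. 1b->0: no, abbc/bb meet in 0. 1b->1: no, b/bb meet in 1. Open state 2: 1b->2.
bc: 1c undefined. 1c->0: no, cbcc/aca meet in 0. 1c->1: ok.
bba: 2a undefined. 2a->0: ok.
bbb: 2b undefined. 2b->0: no, bbb/aca meet in 0. 2b->1: ok.
abbc: 2c undefined. 2c->0: no, abbc/aca meet in 0. 2c->1: ok.
All examples now run through 3 states with every (state, symbol) defined. Accept strings end in {1}, Reject strings end in {0,2}; accept={1}.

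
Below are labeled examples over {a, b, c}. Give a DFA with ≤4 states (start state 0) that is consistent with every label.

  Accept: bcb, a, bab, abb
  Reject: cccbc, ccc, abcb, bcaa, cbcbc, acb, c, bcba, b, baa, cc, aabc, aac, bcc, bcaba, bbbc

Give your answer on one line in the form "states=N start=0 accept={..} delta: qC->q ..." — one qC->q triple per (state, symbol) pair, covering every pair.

states=3 start=0 accept={1} delta: 0a->1 0b->0 0c->2 1a->0 1b->1 1c->0 2a->1 2b->1 2c->0

Grow the machine one transition at a time. Run the examples from 0; the earliest place one falls off (shortest prefix, ties alphabetical) gets sent to the lowest-numbered state that keeps every Accept/Reject pair distinguishable — a pair clashes when both reach the same state with identical unread suffix — and to a fresh state only if none does.
a: 0a undefined. 0a->0: no, bcb/abcb meet in 0 with "bcb" left. Open state 1: 0a->1.
b: 0b undefined. 0b->0: ok.
c: 0c undefined. 0c->0: no, bcb/cccbc meet in 0. 0c->1: no, a/c meet in 1. Open state 2: 0c->2.
aa: 1a undefined. 1a->0: ok.
ab: 1b undefined. 1b->0: no, bcb/abcb meet in 2 with "b" left. 1b->1: ok.
ac: 1c undefined. 1c->0: ok.
cb: 2b undefined. 2b->0: no, bcb/abcb meet in 0. 2b->1: ok.
cc: 2c undefined. 2c->0: ok.
bca: 2a undefined. 2a->0: no, bcb/bcaa meet in 1. 2a->1: ok.
All examples now run through 3 states with every (state, symbol) defined. Accept strings end in {1}, Reject strings end in {0,2}; accept={1}.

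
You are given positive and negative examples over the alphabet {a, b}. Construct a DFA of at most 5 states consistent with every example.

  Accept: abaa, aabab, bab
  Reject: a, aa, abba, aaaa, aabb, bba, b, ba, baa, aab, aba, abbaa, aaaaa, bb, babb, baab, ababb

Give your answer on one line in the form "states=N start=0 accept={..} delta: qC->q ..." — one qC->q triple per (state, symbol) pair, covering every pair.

State merging on the prefix tree: take the shortest (then alphabetical) example prefix whose next move is undefined and point that move at state 0, else 1, else 2, ...; a target is out if some Accept/Reject pair would then sit in one state with the same input left (inseparable). If every existing state is out, open a new one.
a: 0a undefined. 0a->0: no, abaa/baa meet in 0 with "baa" left. Open state 1: 0a->1.
b: 0b undefined. 0b->0: ok.
aa: 1a undefined. 1a->0: ok.
ab: 1b undefined. 1b->0: no, abaa/aa meet in 0. 1b->1: no, abaa/a meet in 1. Open state 2: 1b->2.
aba: 2a undefined. 2a->0: no, abaa/a meet in 1. 2a->1: no, abaa/aa meet in 0. 2a->2: no, abaa/aba meet in 2. Open state 3: 2a->3.
abb: 2b undefined. 2b->0: ok.
abaa: 3a undefined. 3a->0: no, abaa/aa meet in 0. 3a->1: no, abaa/a meet in 1. 3a->2: ok.
abab: 3b undefined. 3b->0: ok.
All examples now run through 4 states with every (state, symbol) defined. Accept strings end in {2}, Reject strings end in {0,1,3}; accept={2}.

states=4 start=0 accept={2} delta: 0a->1 0b->0 1a->0 1b->2 2a->3 2b->0 3a->2 3b->0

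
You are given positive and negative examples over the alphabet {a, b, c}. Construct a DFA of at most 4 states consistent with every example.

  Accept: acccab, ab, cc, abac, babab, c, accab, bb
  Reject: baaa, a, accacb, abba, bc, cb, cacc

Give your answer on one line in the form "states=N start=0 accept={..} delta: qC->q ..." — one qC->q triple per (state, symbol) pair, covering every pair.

Grow the machine one transition at a time. Run the examples from 0; the earliest place one falls off (shortest prefix, ties alphabetical) gets sent to the lowest-numbered state that keeps every Accept/Reject pair distinguishable — a pair clashes when both reach the same state with identical unread suffix — and to a fresh state only if none does.
a: 0a undefined. 0a->0: ok.
b: 0b undefined. 0b->0: no, ab/baaa meet in 0. Open state 1: 0b->1.
c: 0c undefined. 0c->0: no, acccab/accacb meet in 1. 0c->1: no, cc/bc meet in 1 with "c" left. Open state 2: 0c->2.
ba: 1a undefined. 1a->0: ok.
bb: 1b undefined. 1b->0: no, bb/baaa meet in 0. 1b->1: ok.
bc: 1c undefined. 1c->0: ok.
ca: 2a undefined. 2a->0: no, cc/cacc meet in 2 with "c" left. 2a->1: no, abac/cacc meet in 2. 2a->2: ok.
cb: 2b undefined. 2b->0: ok.
cc: 2c undefined. 2c->0: no, acccab/baaa meet in 0. 2c->1: ok.
All examples now run through 3 states with every (state, symbol) defined. Accept strings end in {1,2}, Reject strings end in {0}; accept={1,2}.

states=3 start=0 accept={1,2} delta: 0a->0 0b->1 0c->2 1a->0 1b->1 1c->0 2a->2 2b->0 2c->1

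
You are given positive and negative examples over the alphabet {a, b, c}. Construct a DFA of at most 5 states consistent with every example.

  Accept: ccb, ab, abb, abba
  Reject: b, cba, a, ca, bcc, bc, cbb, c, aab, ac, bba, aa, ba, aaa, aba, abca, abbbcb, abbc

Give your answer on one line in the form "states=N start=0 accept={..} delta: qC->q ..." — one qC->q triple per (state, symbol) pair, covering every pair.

Fold the examples into a partial DFA from state 0: repeatedly fix the first undefined (state, symbol) met by the shortest-then-alphabetical prefix, trying targets in increasing order and rejecting any under which an Accept and a Reject string meet in one state with the same remainder; add a state when all current targets are rejected. Accepting states are where Accept strings end.
a: 0a undefined. 0a->0: no, ab/b meet in 0 with "b" left. Open state 1: 0a->1.
b: 0b undefined. 0b->0: ok.
c: 0c undefined. 0c->0: no, ccb/b meet in 0. 0c->1: no, abb/cbb meet in 1 with "bb" left. Open state 2: 0c->2.
aa: 1a undefined. 1a->0: ok.
ab: 1b undefined. 1b->0: no, ab/b meet in 0. 1b->1: no, ab/a meet in 1. 1b->2: no, ab/bc meet in 2. Open state 3: 1b->3.
ac: 1c undefined. 1c->0: ok.
ca: 2a undefined. 2a->0: ok.
cb: 2b undefined. 2b->0: ok.
cc: 2c undefined. 2c->0: no, ccb/b meet in 0. 2c->1: ok.
aba: 3a undefined. 3a->0: ok.
abb: 3b undefined. 3b->0: no, abb/b meet in 0. 3b->1: no, abb/cba meet in 1. 3b->2: no, abb/bc meet in 2. 3b->3: no, abba/b meet in 0. Open state 4: 3b->4.
abc: 3c undefined. 3c->0: ok.
abba: 4a undefined. 4a->0: no, abba/b meet in 0. 4a->1: no, abba/cba meet in 1. 4a->2: no, abba/bc meet in 2. 4a->3: ok.
abbb: 4b undefined. 4b->0: ok.
abbc: 4c undefined. 4c->0: ok.
All examples now run through 5 states with every (state, symbol) defined. Accept strings end in {3,4}, Reject strings end in {0,1,2}; accept={3,4}.

states=5 start=0 accept={3,4} delta: 0a->1 0b->0 0c->2 1a->0 1b->3 1c->0 2a->0 2b->0 2c->1 3a->0 3b->4 3c->0 4a->3 4b->0 4c->0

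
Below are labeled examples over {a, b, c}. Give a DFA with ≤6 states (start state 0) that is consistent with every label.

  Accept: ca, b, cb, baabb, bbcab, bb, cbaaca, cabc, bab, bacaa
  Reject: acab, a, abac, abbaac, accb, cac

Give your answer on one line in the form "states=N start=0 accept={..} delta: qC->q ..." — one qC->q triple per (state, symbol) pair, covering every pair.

State merging on the prefix tree: take the shortest (then alphabetical) example prefix whose next move is undefined and point that move at state 0, else 1, else 2, ...; a target is out if some Accept/Reject pair would then sit in one state with the same input left (inseparable). If every existing state is out, open a new one.
a: 0a undefined. 0a->0: ok.
b: 0b undefined. 0b->0: no, b/a meet in 0. Open state 1: 0b->1.
c: 0c undefined. 0c->0: no, ca/a meet in 0. 0c->1: no, bab/acab meet in 1 with "ab" left. Open state 2: 0c->2.
ba: 1a undefined. 1a->0: ok.
bb: 1b undefined. 1b->0: no, baabb/a meet in 0. 1b->1: ok.
ca: 2a undefined. 2a->0: no, ca/a meet in 0. 2a->1: no, ca/acab meet in 1. 2a->2: no, ca/abac meet in 2. Open state 3: 2a->3.
cb: 2b undefined. 2b->0: no, cb/a meet in 0. 2b->1: ok.
acc: 2c undefined. 2c->0: no, b/accb meet in 1. 2c->1: no, b/accb meet in 1. 2c->2: no, b/accb meet in 1. 2c->3: ok.
bbc: 1c undefined. 1c->0: ok.
cab: 3b undefined. 3b->0: no, cabc/abac meet in 2. 3b->1: no, b/acab meet in 1. 3b->2: ok.
cac: 3c undefined. 3c->0: ok.
bacaa: 3a undefined. 3a->0: no, bacaa/a meet in 0. 3a->1: ok.
All examples now run through 4 states with every (state, symbol) defined. Accept strings end in {1,3}, Reject strings end in {0,2}; accept={1,3}.

states=4 start=0 accept={1,3} delta: 0a->0 0b->1 0c->2 1a->0 1b->1 1c->0 2a->3 2b->1 2c->3 3a->1 3b->2 3c->0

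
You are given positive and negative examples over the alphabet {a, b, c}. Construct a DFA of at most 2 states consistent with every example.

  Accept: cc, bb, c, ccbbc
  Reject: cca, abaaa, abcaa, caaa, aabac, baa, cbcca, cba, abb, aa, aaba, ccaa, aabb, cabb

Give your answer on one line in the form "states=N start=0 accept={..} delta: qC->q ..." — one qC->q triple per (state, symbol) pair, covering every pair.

Grow the machine one transition at a time. Run the examples from 0; the earliest place one falls off (shortest prefix, ties alphabetical) gets sent to the lowest-numbered state that keeps every Accept/Reject pair distinguishable — a pair clashes when both reach the same state with identical unread suffix — and to a fresh state only if none does.
a: 0a undefined. 0a->0: no, bb/abb meet in 0 with "bb" left. Open state 1: 0a->1.
b: 0b undefined. 0b->0: ok.
c: 0c undefined. 0c->0: ok.
aa: 1a undefined. 1a->0: no, cc/baa meet in 0. 1a->1: ok.
ab: 1b undefined. 1b->0: no, cc/abb meet in 0. 1b->1: ok.
abc: 1c undefined. 1c->0: no, cc/aabac meet in 0. 1c->1: ok.
All examples now run through 2 states with every (state, symbol) defined. Accept strings end in {0}, Reject strings end in {1}; accept={0}.

states=2 start=0 accept={0} delta: 0a->1 0b->0 0c->0 1a->1 1b->1 1c->1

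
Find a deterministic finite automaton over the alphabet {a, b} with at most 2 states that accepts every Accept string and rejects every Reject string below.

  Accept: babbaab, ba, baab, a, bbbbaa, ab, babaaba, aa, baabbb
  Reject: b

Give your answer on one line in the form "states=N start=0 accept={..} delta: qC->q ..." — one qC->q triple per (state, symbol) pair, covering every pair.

Grow the machine one transition at a time. Run the examples from 0; the earliest place one falls off (shortest prefix, ties alphabetical) gets sent to the lowest-numbered state that keeps every Accept/Reject pair distinguishable — a pair clashes when both reach the same state with identical unread suffix — and to a fresh state only if none does.
a: 0a undefined. 0a->0: no, ab/b meet in 0 with "b" left. Open state 1: 0a->1.
b: 0b undefined. 0b->0: ok.
aa: 1a undefined. 1a->0: no, baab/b meet in 0. 1a->1: ok.
ab: 1b undefined. 1b->0: no, babbaab/b meet in 0. 1b->1: ok.
All examples now run through 2 states with every (state, symbol) defined. Accept strings end in {1}, Reject strings end in {0}; accept={1}.

states=2 start=0 accept={1} delta: 0a->1 0b->0 1a->1 1b->1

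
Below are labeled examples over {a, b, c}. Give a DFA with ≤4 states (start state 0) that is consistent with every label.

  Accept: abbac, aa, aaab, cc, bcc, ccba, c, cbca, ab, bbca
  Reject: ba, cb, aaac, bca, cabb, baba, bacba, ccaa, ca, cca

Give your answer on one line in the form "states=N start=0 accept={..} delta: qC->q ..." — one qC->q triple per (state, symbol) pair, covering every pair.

states=4 start=0 accept={0,2} delta: 0a->1 0b->2 0c->2 1a->0 1b->0 1c->1 2a->3 2b->1 2c->2 3a->1 3b->2 3c->0

State merging on the prefix tree: take the shortest (then alphabetical) example prefix whose next move is undefined and point that move at state 0, else 1, else 2, ...; a target is out if some Accept/Reject pair would then sit in one state with the same input left (inseparable). If every existing state is out, open a new one.
a: 0a undefined. 0a->0: no, c/aaac meet in 0 with "c" left. Open state 1: 0a->1.
b: 0b undefined. 0b->0: no, bbca/bca meet in 0 with "ca" left. 0b->1: no, aa/ba meet in 1 with "a" left. Open state 2: 0b->2.
c: 0c undefined. 0c->0: no, aa/ccaa meet in 1 with "a" left. 0c->1: no, aa/ca meet in 1 with "a" left. 0c->2: ok.
aa: 1a undefined. 1a->0: ok.
ab: 1b undefined. 1b->0: ok.
ba: 2a undefined. 2a->0: no, aa/ba meet in 0. 2a->1: no, abbac/aaac meet in 1 with "c" left. 2a->2: no, ccba/bacba meet in 2 with "cba" left. Open state 3: 2a->3.
bb: 2b undefined. 2b->0: no, aa/cb meet in 0. 2b->1: ok.
bc: 2c undefined. 2c->0: no, aa/ccaa meet in 0. 2c->1: no, aa/bca meet in 0. 2c->2: ok.
bab: 3b undefined. 3b->0: no, cc/cabb meet in 2. 3b->1: no, aa/cabb meet in 0. 3b->2: ok.
bac: 3c undefined. 3c->0: ok.
bbc: 1c undefined. 1c->0: no, abbac/aaac meet in 0. 1c->1: ok.
ccaa: 3a undefined. 3a->0: no, abbac/ccaa meet in 0. 3a->1: ok.
All examples now run through 4 states with every (state, symbol) defined. Accept strings end in {0,2}, Reject strings end in {1,3}; accept={0,2}.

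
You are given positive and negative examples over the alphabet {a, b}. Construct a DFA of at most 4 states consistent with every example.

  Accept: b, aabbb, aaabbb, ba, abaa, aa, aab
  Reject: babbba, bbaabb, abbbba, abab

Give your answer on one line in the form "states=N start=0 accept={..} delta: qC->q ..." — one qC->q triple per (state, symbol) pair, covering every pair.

State merging on the prefix tree: take the shortest (then alphabetical) example prefix whose next move is undefined and point that move at state 0, else 1, else 2, ...; a target is out if some Accept/Reject pair would then sit in one state with the same input left (inseparable). If every existing state is out, open a new one.
a: 0a undefined. 0a->0: ok.
b: 0b undefined. 0b->0: no, b/babbba meet in 0. Open state 1: 0b->1.
ba: 1a undefined. 1a->0: no, b/abab meet in 1. 1a->1: ok.
bb: 1b undefined. 1b->0: no, aa/babbba meet in 0. 1b->1: no, b/babbba meet in 1. Open state 2: 1b->2.
bba: 2a undefined. 2a->0: ok.
abbb: 2b undefined. 2b->0: no, b/babbba meet in 1. 2b->1: no, aa/babbba meet in 0. 2b->2: no, aabbb/bbaabb meet in 2. Open state 3: 2b->3.
abbbb: 3b undefined. 3b->0: no, aa/babbba meet in 0. 3b->1: no, b/babbba meet in 1. 3b->2: no, aa/babbba meet in 0. 3b->3: ok.
abbbba: 3a undefined. 3a->0: no, aa/babbba meet in 0. 3a->1: no, b/babbba meet in 1. 3a->2: ok.
All examples now run through 4 states with every (state, symbol) defined. Accept strings end in {0,1,3}, Reject strings end in {2}; accept={0,1,3}.

states=4 start=0 accept={0,1,3} delta: 0a->0 0b->1 1a->1 1b->2 2a->0 2b->3 3a->2 3b->3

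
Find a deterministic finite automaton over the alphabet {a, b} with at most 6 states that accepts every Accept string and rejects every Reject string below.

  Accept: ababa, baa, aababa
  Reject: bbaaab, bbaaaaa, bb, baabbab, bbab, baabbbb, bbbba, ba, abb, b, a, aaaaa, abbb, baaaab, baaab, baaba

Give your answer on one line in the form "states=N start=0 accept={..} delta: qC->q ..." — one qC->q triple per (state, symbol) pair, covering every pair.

Grow the machine one transition at a time. Run the examples from 0; the earliest place one falls off (shortest prefix, ties alphabetical) gets sent to the lowest-numbered state that keeps every Accept/Reject pair distinguishable — a pair clashes when both reach the same state with identical unread suffix — and to a fresh state only if none does.
a: 0a undefined. 0a->0: ok.
b: 0b undefined. 0b->0: no, ababa/bbaaab meet in 0. Open state 1: 0b->1.
ba: 1a undefined. 1a->0: no, ababa/ba meet in 0. 1a->1: no, ababa/baaba meet in 1 with "ba" left. Open state 2: 1a->2.
bb: 1b undefined. 1b->0: ok.
baa: 2a undefined. 2a->0: no, baa/bbaaaaa meet in 0. 2a->1: no, baa/bbaaab meet in 1. 2a->2: no, ababa/baaba meet in 2 with "ba" left. Open state 3: 2a->3.
abab: 2b undefined. 2b->0: no, ababa/bbaaaaa meet in 0. 2b->1: no, ababa/ba meet in 2. 2b->2: ok.
baaa: 3a undefined. 3a->0: ok.
baab: 3b undefined. 3b->0: ok.
All examples now run through 4 states with every (state, symbol) defined. Accept strings end in {3}, Reject strings end in {0,1,2}; accept={3}.

states=4 start=0 accept={3} delta: 0a->0 0b->1 1a->2 1b->0 2a->3 2b->2 3a->0 3b->0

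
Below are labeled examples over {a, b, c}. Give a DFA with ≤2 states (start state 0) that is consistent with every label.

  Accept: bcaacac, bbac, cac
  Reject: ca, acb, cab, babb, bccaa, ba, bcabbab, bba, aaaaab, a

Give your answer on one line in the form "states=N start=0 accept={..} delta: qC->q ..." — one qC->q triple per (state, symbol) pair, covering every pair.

Grow the machine one transition at a time. Run the examples from 0; the earliest place one falls off (shortest prefix, ties alphabetical) gets sent to the lowest-numbered state that keeps every Accept/Reject pair distinguishable — a pair clashes when both reach the same state with identical unread suffix — and to a fresh state only if none does.
a: 0a undefined. 0a->0: ok.
b: 0b undefined. 0b->0: ok.
c: 0c undefined. 0c->0: no, bcaacac/ca meet in 0. Open state 1: 0c->1.
ca: 1a undefined. 1a->0: ok.
acb: 1b undefined. 1b->0: ok.
bcc: 1c undefined. 1c->0: ok.
All examples now run through 2 states with every (state, symbol) defined. Accept strings end in {1}, Reject strings end in {0}; accept={1}.

states=2 start=0 accept={1} delta: 0a->0 0b->0 0c->1 1a->0 1b->0 1c->0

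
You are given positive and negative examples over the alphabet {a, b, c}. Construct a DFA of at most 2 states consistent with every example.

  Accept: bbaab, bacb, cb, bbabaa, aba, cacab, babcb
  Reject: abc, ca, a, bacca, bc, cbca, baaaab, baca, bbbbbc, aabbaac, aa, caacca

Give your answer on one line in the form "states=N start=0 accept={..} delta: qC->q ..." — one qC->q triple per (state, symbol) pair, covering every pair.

states=2 start=0 accept={1} delta: 0a->0 0b->1 0c->0 1a->1 1b->0 1c->0

State merging on the prefix tree: take the shortest (then alphabetical) example prefix whose next move is undefined and point that move at state 0, else 1, else 2, ...; a target is out if some Accept/Reject pair would then sit in one state with the same input left (inseparable). If every existing state is out, open a new one.
a: 0a undefined. 0a->0: ok.
b: 0b undefined. 0b->0: no, bbaab/a meet in 0. Open state 1: 0b->1.
c: 0c undefined. 0c->0: ok.
ba: 1a undefined. 1a->0: no, bacb/baaaab meet in 1. 1a->1: ok.
bb: 1b undefined. 1b->0: ok.
bc: 1c undefined. 1c->0: ok.
All examples now run through 2 states with every (state, symbol) defined. Accept strings end in {1}, Reject strings end in {0}; accept={1}.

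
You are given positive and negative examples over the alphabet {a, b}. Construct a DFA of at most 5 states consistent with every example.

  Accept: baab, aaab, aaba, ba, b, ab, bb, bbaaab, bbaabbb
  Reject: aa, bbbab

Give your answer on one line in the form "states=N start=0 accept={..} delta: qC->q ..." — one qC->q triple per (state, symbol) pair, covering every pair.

states=4 start=0 accept={1,2,3} delta: 0a->0 0b->1 1a->1 1b->2 2a->0 2b->3 3a->3 3b->0

Grow the machine one transition at a time. Run the examples from 0; the earliest place one falls off (shortest prefix, ties alphabetical) gets sent to the lowest-numbered state that keeps every Accept/Reject pair distinguishable — a pair clashes when both reach the same state with identical unread suffix — and to a fresh state only if none does.
a: 0a undefined. 0a->0: ok.
b: 0b undefined. 0b->0: no, baab/aa meet in 0. Open state 1: 0b->1.
ba: 1a undefined. 1a->0: no, aaba/aa meet in 0. 1a->1: ok.
bb: 1b undefined. 1b->0: no, baab/aa meet in 0. 1b->1: no, baab/bbbab meet in 1. Open state 2: 1b->2.
bba: 2a undefined. 2a->0: ok.
bbb: 2b undefined. 2b->0: no, aaab/bbbab meet in 1. 2b->1: no, baab/bbbab meet in 2. 2b->2: no, aaab/bbbab meet in 1. Open state 3: 2b->3.
bbba: 3a undefined. 3a->0: no, aaab/bbbab meet in 1. 3a->1: no, baab/bbbab meet in 2. 3a->2: no, bbaabbb/bbbab meet in 3. 3a->3: ok.
bbbab: 3b undefined. 3b->0: ok.
All examples now run through 4 states with every (state, symbol) defined. Accept strings end in {1,2,3}, Reject strings end in {0}; accept={1,2,3}.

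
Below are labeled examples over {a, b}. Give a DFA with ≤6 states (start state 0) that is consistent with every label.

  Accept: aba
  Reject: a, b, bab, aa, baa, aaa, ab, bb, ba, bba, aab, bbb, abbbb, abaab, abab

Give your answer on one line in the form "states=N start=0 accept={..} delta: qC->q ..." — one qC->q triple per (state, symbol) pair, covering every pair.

states=4 start=0 accept={3} delta: 0a->1 0b->0 1a->0 1b->2 2a->3 2b->0 3a->0 3b->0

State merging on the prefix tree: take the shortest (then alphabetical) example prefix whose next move is undefined and point that move at state 0, else 1, else 2, ...; a target is out if some Accept/Reject pair would then sit in one state with the same input left (inseparable). If every existing state is out, open a new one.
a: 0a undefined. 0a->0: no, aba/ba meet in 0 with "ba" left. Open state 1: 0a->1.
b: 0b undefined. 0b->0: ok.
aa: 1a undefined. 1a->0: ok.
ab: 1b undefined. 1b->0: no, aba/a meet in 1. 1b->1: no, aba/b meet in 0. Open state 2: 1b->2.
aba: 2a undefined. 2a->0: no, aba/b meet in 0. 2a->1: no, aba/a meet in 1. 2a->2: no, aba/bab meet in 2. Open state 3: 2a->3.
abb: 2b undefined. 2b->0: ok.
abaa: 3a undefined. 3a->0: ok.
abab: 3b undefined. 3b->0: ok.
All examples now run through 4 states with every (state, symbol) defined. Accept strings end in {3}, Reject strings end in {0,1,2}; accept={3}.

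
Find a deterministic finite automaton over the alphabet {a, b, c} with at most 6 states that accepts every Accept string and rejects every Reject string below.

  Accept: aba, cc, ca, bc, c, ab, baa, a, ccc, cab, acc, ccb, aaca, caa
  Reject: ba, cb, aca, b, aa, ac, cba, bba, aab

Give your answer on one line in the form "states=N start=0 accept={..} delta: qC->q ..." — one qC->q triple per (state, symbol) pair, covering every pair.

Fold the examples into a partial DFA from state 0: repeatedly fix the first undefined (state, symbol) met by the shortest-then-alphabetical prefix, trying targets in increasing order and rejecting any under which an Accept and a Reject string meet in one state with the same remainder; add a state when all current targets are rejected. Accepting states are where Accept strings end.
a: 0a undefined. 0a->0: no, aba/ba meet in 0 with "ba" left. Open state 1: 0a->1.
b: 0b undefined. 0b->0: no, baa/aa meet in 1 with "a" left. 0b->1: no, aba/bba meet in 1 with "ba" left. Open state 2: 0b->2.
c: 0c undefined. 0c->0: no, ccb/cb meet in 2. 0c->1: no, aba/cba meet in 1 with "ba" left. 0c->2: no, ca/ba meet in 2 with "a" left. Open state 3: 0c->3.
aa: 1a undefined. 1a->0: ok.
ab: 1b undefined. 1b->0: no, ab/aa meet in 0. 1b->1: no, aba/aa meet in 0. 1b->2: no, aba/ba meet in 2 with "a" left. 1b->3: ok.
ac: 1c undefined. 1c->0: no, a/aca meet in 1. 1c->1: no, a/ac meet in 1. 1c->2: ok.
ba: 2a undefined. 2a->0: ok.
bb: 2b undefined. 2b->0: no, baa/bba meet in 1. 2b->1: ok.
bc: 2c undefined. 2c->0: no, bc/ba meet in 0. 2c->1: ok.
ca: 3a undefined. 3a->0: no, aba/ba meet in 0. 3a->1: no, caa/ba meet in 0. 3a->2: no, aba/b meet in 2. 3a->3: no, cab/cb meet in 3 with "b" left. Open state 4: 3a->4.
cb: 3b undefined. 3b->0: no, bc/cba meet in 1. 3b->1: no, bc/cb meet in 1. 3b->2: ok.
cc: 3c undefined. 3c->0: no, cc/ba meet in 0. 3c->1: no, ccc/cb meet in 2. 3c->2: no, cc/cb meet in 2. 3c->3: no, ccb/cb meet in 2. 3c->4: ok.
caa: 4a undefined. 4a->0: no, caa/ba meet in 0. 4a->1: ok.
cab: 4b undefined. 4b->0: no, cab/ba meet in 0. 4b->1: ok.
ccc: 4c undefined. 4c->0: no, ccc/ba meet in 0. 4c->1: ok.
All examples now run through 5 states with every (state, symbol) defined. Accept strings end in {1,3,4}, Reject strings end in {0,2}; accept={1,3,4}.

states=5 start=0 accept={1,3,4} delta: 0a->1 0b->2 0c->3 1a->0 1b->3 1c->2 2a->0 2b->1 2c->1 3a->4 3b->2 3c->4 4a->1 4b->1 4c->1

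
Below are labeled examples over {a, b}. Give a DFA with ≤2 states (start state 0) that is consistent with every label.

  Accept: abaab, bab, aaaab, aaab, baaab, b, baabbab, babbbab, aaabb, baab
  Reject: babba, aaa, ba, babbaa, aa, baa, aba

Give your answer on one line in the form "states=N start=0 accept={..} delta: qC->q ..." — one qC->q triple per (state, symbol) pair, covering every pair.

states=2 start=0 accept={1} delta: 0a->0 0b->1 1a->0 1b->1

State merging on the prefix tree: take the shortest (then alphabetical) example prefix whose next move is undefined and point that move at state 0, else 1, else 2, ...; a target is out if some Accept/Reject pair would then sit in one state with the same input left (inseparable). If every existing state is out, open a new one.
a: 0a undefined. 0a->0: ok.
b: 0b undefined. 0b->0: no, abaab/babba meet in 0. Open state 1: 0b->1.
ba: 1a undefined. 1a->0: ok.
babb: 1b undefined. 1b->0: no, aaabb/babba meet in 0. 1b->1: ok.
All examples now run through 2 states with every (state, symbol) defined. Accept strings end in {1}, Reject strings end in {0}; accept={1}.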